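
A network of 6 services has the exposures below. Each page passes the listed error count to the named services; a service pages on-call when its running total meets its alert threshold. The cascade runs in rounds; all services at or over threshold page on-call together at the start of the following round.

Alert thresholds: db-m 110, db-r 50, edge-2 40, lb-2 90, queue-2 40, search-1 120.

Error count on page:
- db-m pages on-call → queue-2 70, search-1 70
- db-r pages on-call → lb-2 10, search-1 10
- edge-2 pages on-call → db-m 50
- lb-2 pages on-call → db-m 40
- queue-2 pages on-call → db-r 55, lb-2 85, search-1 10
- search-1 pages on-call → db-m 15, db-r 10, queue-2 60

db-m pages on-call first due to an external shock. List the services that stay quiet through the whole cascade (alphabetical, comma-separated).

Round 1 — db-m pages on-call (initial).
  queue-2: +70 → 70 ≥ 40
  search-1: +70 → 70 < 120
Round 2 — queue-2 pages on-call.
  db-r: +55 → 55 ≥ 50
  lb-2: +85 → 85 < 90
  search-1: +10 → 80 < 120
Round 3 — db-r pages on-call.
  lb-2: +10 → 95 ≥ 90
  search-1: +10 → 90 < 120
Round 4 — lb-2 pages on-call.
No further pages.

edge-2, search-1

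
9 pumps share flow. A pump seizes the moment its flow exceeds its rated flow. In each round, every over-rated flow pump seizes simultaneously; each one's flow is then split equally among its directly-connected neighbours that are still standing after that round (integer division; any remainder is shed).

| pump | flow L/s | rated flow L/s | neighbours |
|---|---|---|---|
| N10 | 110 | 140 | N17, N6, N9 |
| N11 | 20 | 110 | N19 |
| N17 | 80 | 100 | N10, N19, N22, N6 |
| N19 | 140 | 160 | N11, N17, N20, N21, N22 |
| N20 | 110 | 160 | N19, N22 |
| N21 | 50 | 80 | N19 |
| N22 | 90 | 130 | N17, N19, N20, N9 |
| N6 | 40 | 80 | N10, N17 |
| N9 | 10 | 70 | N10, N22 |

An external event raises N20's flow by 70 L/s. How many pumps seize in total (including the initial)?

8

Round 1 — N20 at 180 > 160. N20 seizes.
  N20 sheds 180 L/s to N19, N22: 90 each.
    N19: 140+90 = 230 > 160
    N22: 90+90 = 180 > 130
Round 2 — N19, N22 seize.
  N19 sheds 230 L/s to N11, N17, N21: 76 each (2 lost).
    N11: 20+76 = 96 ≤ 110
    N17: 80+76 = 156 > 100
    N21: 50+76 = 126 > 80
  N22 sheds 180 L/s to N17, N9: 90 each.
    N17: 156+90 = 246 > 100
    N9: 10+90 = 100 > 70
Round 3 — N17, N21, N9 seize.
  N17 sheds 246 L/s to N10, N6: 123 each.
    N10: 110+123 = 233 > 140
    N6: 40+123 = 163 > 80
  N21 sheds 126 L/s: no online neighbours, lost.
  N9 sheds 100 L/s to N10: 100 each.
    N10: 233+100 = 333 > 140
Round 4 — N10, N6 seize.
  N10 sheds 333 L/s: no online neighbours, lost.
  N6 sheds 163 L/s: no online neighbours, lost.
No further seizures.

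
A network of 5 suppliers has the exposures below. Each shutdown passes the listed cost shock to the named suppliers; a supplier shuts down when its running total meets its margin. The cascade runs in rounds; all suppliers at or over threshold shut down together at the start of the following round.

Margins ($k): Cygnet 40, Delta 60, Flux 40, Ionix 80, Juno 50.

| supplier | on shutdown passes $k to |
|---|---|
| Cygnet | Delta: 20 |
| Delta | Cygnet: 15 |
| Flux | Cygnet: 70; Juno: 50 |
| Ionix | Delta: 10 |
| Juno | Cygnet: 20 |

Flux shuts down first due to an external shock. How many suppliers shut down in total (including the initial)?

Round 1 — Flux shuts down (initial).
  Cygnet: +70 → 70 ≥ 40
  Juno: +50 → 50 ≥ 50
Round 2 — Cygnet, Juno shut down.
  Delta: +20 → 20 < 60
No further shutdowns.

3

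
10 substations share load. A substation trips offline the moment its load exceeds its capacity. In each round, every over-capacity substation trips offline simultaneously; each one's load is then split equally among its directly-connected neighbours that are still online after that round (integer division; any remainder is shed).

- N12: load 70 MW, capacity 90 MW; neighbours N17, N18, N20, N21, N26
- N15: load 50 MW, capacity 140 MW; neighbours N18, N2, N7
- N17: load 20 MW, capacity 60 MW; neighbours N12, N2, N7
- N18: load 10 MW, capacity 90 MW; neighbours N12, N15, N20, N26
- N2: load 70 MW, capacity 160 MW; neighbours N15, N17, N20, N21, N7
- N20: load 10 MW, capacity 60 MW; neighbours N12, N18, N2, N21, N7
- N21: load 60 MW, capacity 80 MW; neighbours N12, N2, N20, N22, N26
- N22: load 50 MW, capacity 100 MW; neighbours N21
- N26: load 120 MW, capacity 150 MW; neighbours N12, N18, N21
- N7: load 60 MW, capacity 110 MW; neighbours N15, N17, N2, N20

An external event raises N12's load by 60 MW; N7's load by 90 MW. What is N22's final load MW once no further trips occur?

78

Round 1 — N12 at 130 > 90; N7 at 150 > 110. N12, N7 trip offline.
  N12 sheds 130 MW to N17, N18, N20, N21, N26: 26 each.
    N17: 20+26 = 46 ≤ 60
    N18: 10+26 = 36 ≤ 90
    N20: 10+26 = 36 ≤ 60
    N21: 60+26 = 86 > 80
    N26: 120+26 = 146 ≤ 150
  N7 sheds 150 MW to N15, N17, N2, N20: 37 each (2 lost).
    N15: 50+37 = 87 ≤ 140
    N17: 46+37 = 83 > 60
    N2: 70+37 = 107 ≤ 160
    N20: 36+37 = 73 > 60
Round 2 — N17, N20, N21 trip offline.
  N17 sheds 83 MW to N2: 83 each.
    N2: 107+83 = 190 > 160
  N20 sheds 73 MW to N18, N2: 36 each (1 lost).
    N18: 36+36 = 72 ≤ 90
    N2: 190+36 = 226 > 160
  N21 sheds 86 MW to N2, N22, N26: 28 each (2 lost).
    N2: 226+28 = 254 > 160
    N22: 50+28 = 78 ≤ 100
    N26: 146+28 = 174 > 150
Round 3 — N2, N26 trip offline.
  N2 sheds 254 MW to N15: 254 each.
    N15: 87+254 = 341 > 140
  N26 sheds 174 MW to N18: 174 each.
    N18: 72+174 = 246 > 90
Round 4 — N15, N18 trip offline.
  N15 sheds 341 MW: no online neighbours, lost.
  N18 sheds 246 MW: no online neighbours, lost.
No further trips.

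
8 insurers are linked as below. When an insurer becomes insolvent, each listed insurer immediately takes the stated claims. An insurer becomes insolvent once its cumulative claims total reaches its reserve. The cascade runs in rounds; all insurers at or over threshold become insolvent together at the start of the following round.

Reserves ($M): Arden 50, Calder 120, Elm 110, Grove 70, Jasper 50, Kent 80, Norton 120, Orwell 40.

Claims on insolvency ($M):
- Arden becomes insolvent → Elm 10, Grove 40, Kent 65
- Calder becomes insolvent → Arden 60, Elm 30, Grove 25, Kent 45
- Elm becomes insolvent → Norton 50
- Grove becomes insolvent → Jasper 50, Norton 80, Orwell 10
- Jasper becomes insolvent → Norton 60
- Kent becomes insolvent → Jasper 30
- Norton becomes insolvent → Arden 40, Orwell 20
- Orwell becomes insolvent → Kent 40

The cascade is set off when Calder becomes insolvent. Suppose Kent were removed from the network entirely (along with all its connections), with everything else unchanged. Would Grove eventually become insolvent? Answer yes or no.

With Kent removed:
Round 1 — Calder becomes insolvent (initial).
  Arden: +60 → 60 ≥ 50
  Elm: +30 → 30 < 110
  Grove: +25 → 25 < 70
Round 2 — Arden becomes insolvent.
  Elm: +10 → 40 < 110
  Grove: +40 → 65 < 70
No further insolvencies.

no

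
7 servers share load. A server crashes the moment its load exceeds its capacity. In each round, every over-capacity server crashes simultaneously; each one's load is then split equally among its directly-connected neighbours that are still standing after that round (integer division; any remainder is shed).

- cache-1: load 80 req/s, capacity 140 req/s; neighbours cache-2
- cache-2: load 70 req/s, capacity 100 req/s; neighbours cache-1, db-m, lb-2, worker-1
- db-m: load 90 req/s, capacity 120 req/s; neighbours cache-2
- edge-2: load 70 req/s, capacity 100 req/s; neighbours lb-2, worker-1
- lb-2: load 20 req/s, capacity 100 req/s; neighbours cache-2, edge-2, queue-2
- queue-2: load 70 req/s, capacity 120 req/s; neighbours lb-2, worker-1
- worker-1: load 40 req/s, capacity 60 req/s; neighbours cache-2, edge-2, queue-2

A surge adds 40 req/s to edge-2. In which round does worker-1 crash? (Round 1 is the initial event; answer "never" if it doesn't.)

Round 1 — edge-2 at 110 > 100. edge-2 crashes.
  edge-2 sheds 110 req/s to lb-2, worker-1: 55 each.
    lb-2: 20+55 = 75 ≤ 100
    worker-1: 40+55 = 95 > 60
Round 2 — worker-1 crashes.
  worker-1 sheds 95 req/s to cache-2, queue-2: 47 each (1 lost).
    cache-2: 70+47 = 117 > 100
    queue-2: 70+47 = 117 ≤ 120
Round 3 — cache-2 crashes.
  cache-2 sheds 117 req/s to cache-1, db-m, lb-2: 39 each.
    cache-1: 80+39 = 119 ≤ 140
    db-m: 90+39 = 129 > 120
    lb-2: 75+39 = 114 > 100
Round 4 — db-m, lb-2 crash.
  db-m sheds 129 req/s: no online neighbours, lost.
  lb-2 sheds 114 req/s to queue-2: 114 each.
    queue-2: 117+114 = 231 > 120
Round 5 — queue-2 crashes.
  queue-2 sheds 231 req/s: no online neighbours, lost.
No further crashes.

2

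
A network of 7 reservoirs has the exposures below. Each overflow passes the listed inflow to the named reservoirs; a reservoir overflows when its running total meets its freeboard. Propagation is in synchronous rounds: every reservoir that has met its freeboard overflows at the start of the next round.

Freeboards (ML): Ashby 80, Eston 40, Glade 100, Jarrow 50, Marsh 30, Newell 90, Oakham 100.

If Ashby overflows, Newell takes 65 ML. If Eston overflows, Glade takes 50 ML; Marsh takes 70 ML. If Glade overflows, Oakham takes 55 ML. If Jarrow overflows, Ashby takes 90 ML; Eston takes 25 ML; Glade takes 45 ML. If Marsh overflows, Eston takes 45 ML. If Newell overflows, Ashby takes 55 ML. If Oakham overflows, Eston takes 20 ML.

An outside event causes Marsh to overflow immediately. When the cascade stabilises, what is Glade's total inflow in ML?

50

Round 1 — Marsh overflows (initial).
  Eston: +45 → 45 ≥ 40
Round 2 — Eston overflows.
  Glade: +50 → 50 < 100
No further overflows.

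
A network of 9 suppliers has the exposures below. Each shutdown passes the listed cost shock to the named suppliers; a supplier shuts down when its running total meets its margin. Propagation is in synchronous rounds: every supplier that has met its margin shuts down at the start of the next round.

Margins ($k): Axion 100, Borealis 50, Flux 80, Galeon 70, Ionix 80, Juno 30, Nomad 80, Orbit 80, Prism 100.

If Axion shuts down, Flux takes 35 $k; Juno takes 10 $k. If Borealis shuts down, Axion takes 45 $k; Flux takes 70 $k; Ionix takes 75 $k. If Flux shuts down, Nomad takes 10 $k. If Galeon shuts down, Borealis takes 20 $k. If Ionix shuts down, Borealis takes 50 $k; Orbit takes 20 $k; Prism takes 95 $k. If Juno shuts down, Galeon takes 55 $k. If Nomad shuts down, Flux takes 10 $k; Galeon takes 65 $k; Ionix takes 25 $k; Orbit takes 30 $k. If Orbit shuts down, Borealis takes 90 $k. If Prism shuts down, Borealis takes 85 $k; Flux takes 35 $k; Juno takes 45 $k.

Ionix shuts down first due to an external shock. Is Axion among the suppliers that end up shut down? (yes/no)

Round 1 — Ionix shuts down (initial).
  Borealis: +50 → 50 ≥ 50
  Orbit: +20 → 20 < 80
  Prism: +95 → 95 < 100
Round 2 — Borealis shuts down.
  Axion: +45 → 45 < 100
  Flux: +70 → 70 < 80
No further shutdowns.

no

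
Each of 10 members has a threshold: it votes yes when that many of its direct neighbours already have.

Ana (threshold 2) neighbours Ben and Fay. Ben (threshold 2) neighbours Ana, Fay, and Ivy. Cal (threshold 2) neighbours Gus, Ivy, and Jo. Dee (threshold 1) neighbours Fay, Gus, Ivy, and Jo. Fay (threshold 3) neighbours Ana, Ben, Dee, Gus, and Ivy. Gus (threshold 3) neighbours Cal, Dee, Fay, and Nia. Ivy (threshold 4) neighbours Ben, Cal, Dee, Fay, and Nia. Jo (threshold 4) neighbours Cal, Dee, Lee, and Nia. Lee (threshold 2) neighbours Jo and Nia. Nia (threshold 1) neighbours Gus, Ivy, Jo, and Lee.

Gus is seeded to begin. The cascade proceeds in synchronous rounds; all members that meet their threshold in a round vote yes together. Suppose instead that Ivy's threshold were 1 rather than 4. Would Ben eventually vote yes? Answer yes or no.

yes

With Ivy's threshold at 1:
Round 1 — Gus votes yes (initial).
Round 2 — checking thresholds:
  Cal: 1 of 3 neighbours < 2, holds.
  Dee: 1 of 4 neighbours ≥ 1, votes yes.
  Fay: 1 of 5 neighbours < 3, holds.
  Nia: 1 of 4 neighbours ≥ 1, votes yes.
Round 3 — checking thresholds:
  Cal: 1 of 3 neighbours < 2, holds.
  Fay: 2 of 5 neighbours < 3, holds.
  Ivy: 2 of 5 neighbours ≥ 1, votes yes.
  Jo: 2 of 4 neighbours < 4, holds.
  Lee: 1 of 2 neighbours < 2, holds.
Round 4 — checking thresholds:
  Ben: 1 of 3 neighbours < 2, holds.
  Cal: 2 of 3 neighbours ≥ 2, votes yes.
  Fay: 3 of 5 neighbours ≥ 3, votes yes.
  Jo: 2 of 4 neighbours < 4, holds.
  Lee: 1 of 2 neighbours < 2, holds.
Round 5 — checking thresholds:
  Ana: 1 of 2 neighbours < 2, holds.
  Ben: 2 of 3 neighbours ≥ 2, votes yes.
  Jo: 3 of 4 neighbours < 4, holds.
  Lee: 1 of 2 neighbours < 2, holds.
Round 6 — checking thresholds:
  Ana: 2 of 2 neighbours ≥ 2, votes yes.
  Jo: 3 of 4 neighbours < 4, holds.
  Lee: 1 of 2 neighbours < 2, holds.
Round 7 — no new yes votes; cascade stops.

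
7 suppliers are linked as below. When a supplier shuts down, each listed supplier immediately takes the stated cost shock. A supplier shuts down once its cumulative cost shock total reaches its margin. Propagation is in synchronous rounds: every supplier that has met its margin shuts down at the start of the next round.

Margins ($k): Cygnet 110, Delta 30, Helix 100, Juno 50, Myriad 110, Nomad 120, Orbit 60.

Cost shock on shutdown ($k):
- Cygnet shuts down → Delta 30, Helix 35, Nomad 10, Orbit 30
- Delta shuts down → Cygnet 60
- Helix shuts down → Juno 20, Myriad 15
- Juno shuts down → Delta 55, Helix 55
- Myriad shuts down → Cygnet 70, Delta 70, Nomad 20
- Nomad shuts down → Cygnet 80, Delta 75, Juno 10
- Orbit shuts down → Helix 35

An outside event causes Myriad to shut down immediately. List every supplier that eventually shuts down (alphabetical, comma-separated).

Round 1 — Myriad shuts down (initial).
  Cygnet: +70 → 70 < 110
  Delta: +70 → 70 ≥ 30
  Nomad: +20 → 20 < 120
Round 2 — Delta shuts down.
  Cygnet: +60 → 130 ≥ 110
Round 3 — Cygnet shuts down.
  Helix: +35 → 35 < 100
  Nomad: +10 → 30 < 120
  Orbit: +30 → 30 < 60
No further shutdowns.

Cygnet, Delta, Myriad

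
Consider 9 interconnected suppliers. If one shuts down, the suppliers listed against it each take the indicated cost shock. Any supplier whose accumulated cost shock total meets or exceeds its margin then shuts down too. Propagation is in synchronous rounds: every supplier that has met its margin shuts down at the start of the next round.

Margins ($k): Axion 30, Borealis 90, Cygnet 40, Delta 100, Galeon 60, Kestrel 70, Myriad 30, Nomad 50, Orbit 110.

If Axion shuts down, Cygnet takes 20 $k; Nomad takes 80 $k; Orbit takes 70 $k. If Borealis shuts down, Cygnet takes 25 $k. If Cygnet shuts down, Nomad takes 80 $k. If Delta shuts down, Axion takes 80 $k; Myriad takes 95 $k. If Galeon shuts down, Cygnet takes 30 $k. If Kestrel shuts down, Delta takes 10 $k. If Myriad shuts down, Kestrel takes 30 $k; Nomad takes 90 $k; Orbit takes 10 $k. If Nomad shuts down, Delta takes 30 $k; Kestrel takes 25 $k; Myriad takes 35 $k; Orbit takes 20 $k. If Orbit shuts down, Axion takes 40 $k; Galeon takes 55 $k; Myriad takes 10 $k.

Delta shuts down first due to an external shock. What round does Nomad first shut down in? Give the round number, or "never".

Round 1 — Delta shuts down (initial).
  Axion: +80 → 80 ≥ 30
  Myriad: +95 → 95 ≥ 30
Round 2 — Axion, Myriad shut down.
  Cygnet: +20 → 20 < 40
  Kestrel: +30 → 30 < 70
  Nomad: +80+90 → 170 ≥ 50
  Orbit: +70+10 → 80 < 110
Round 3 — Nomad shuts down.
  Kestrel: +25 → 55 < 70
  Orbit: +20 → 100 < 110
No further shutdowns.

3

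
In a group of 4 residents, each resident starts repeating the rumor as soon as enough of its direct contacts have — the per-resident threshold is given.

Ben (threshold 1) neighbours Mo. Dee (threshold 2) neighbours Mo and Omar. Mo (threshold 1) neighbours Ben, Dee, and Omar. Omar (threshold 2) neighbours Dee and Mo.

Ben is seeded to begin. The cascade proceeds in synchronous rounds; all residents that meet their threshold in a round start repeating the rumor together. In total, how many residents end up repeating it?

Round 1 — Ben starts repeating the rumor (initial).
Round 2 — checking thresholds:
  Mo: 1 of 3 neighbours ≥ 1, starts repeating the rumor.
Round 3 — no new spreads; cascade stops.

2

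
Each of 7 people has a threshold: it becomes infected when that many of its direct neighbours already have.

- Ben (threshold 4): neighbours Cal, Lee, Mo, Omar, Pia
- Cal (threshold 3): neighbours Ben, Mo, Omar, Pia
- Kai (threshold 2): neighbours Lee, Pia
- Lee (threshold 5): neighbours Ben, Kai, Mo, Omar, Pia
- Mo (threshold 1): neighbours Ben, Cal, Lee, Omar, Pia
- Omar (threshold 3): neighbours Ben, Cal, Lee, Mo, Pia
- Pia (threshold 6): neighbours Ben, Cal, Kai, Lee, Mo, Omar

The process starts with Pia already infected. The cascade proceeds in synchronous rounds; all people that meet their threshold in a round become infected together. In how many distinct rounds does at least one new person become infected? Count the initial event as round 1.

2

Round 1 — Pia becomes infected (initial).
Round 2 — checking thresholds:
  Ben: 1 of 5 neighbours < 4, not yet.
  Cal: 1 of 4 neighbours < 3, not yet.
  Kai: 1 of 2 neighbours < 2, not yet.
  Lee: 1 of 5 neighbours < 5, not yet.
  Mo: 1 of 5 neighbours ≥ 1, becomes infected.
  Omar: 1 of 5 neighbours < 3, not yet.
Round 3 — no new infections; cascade stops.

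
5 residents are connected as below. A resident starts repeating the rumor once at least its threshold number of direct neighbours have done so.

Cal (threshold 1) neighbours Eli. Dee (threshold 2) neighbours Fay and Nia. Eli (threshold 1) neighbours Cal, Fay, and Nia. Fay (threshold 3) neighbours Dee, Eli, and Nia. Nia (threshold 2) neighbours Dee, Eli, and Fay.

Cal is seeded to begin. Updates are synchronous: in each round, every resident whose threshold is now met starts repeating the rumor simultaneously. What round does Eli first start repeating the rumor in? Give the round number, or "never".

2

Round 1 — Cal starts repeating the rumor (initial).
Round 2 — checking thresholds:
  Eli: 1 of 3 neighbours ≥ 1, starts repeating the rumor.
Round 3 — no new spreads; cascade stops.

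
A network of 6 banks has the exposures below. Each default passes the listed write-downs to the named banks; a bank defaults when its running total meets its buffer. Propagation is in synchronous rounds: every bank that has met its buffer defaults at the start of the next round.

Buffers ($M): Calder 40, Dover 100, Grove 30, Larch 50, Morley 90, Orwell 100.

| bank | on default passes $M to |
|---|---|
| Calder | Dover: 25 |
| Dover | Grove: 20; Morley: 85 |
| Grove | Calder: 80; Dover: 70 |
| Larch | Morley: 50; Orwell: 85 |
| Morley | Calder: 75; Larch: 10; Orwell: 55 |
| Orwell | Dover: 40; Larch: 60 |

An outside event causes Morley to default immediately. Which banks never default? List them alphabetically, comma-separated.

Dover, Grove, Larch, Orwell

Round 1 — Morley defaults (initial).
  Calder: +75 → 75 ≥ 40
  Larch: +10 → 10 < 50
  Orwell: +55 → 55 < 100
Round 2 — Calder defaults.
  Dover: +25 → 25 < 100
No further defaults.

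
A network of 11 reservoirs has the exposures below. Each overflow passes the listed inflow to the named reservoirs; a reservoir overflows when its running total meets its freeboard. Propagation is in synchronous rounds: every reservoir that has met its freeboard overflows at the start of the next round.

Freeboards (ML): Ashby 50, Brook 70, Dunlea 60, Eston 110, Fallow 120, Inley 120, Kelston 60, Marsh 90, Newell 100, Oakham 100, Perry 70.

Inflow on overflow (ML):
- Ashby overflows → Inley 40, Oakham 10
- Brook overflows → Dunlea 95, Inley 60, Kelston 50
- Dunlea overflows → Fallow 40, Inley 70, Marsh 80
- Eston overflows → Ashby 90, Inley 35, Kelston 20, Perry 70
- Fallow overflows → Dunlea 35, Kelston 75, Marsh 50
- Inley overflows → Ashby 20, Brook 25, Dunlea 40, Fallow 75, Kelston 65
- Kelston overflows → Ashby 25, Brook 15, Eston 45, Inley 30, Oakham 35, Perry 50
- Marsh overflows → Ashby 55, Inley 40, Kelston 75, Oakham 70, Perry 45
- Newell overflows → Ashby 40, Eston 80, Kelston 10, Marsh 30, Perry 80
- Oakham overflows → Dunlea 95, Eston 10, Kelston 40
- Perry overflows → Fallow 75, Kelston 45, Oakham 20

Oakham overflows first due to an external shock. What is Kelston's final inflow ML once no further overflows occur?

40

Round 1 — Oakham overflows (initial).
  Dunlea: +95 → 95 ≥ 60
  Eston: +10 → 10 < 110
  Kelston: +40 → 40 < 60
Round 2 — Dunlea overflows.
  Fallow: +40 → 40 < 120
  Inley: +70 → 70 < 120
  Marsh: +80 → 80 < 90
No further overflows.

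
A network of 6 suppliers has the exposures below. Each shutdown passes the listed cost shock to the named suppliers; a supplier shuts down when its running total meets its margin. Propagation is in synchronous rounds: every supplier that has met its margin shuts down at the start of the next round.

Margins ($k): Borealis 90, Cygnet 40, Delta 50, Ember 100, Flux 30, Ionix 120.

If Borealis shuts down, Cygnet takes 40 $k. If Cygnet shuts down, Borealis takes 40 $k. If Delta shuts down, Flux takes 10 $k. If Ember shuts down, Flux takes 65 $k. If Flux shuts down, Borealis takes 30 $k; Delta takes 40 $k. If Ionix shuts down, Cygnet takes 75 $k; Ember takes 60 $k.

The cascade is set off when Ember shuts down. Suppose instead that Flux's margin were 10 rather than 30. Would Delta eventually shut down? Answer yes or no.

no

With Flux's margin at 10:
Round 1 — Ember shuts down (initial).
  Flux: +65 → 65 ≥ 10
Round 2 — Flux shuts down.
  Borealis: +30 → 30 < 90
  Delta: +40 → 40 < 50
No further shutdowns.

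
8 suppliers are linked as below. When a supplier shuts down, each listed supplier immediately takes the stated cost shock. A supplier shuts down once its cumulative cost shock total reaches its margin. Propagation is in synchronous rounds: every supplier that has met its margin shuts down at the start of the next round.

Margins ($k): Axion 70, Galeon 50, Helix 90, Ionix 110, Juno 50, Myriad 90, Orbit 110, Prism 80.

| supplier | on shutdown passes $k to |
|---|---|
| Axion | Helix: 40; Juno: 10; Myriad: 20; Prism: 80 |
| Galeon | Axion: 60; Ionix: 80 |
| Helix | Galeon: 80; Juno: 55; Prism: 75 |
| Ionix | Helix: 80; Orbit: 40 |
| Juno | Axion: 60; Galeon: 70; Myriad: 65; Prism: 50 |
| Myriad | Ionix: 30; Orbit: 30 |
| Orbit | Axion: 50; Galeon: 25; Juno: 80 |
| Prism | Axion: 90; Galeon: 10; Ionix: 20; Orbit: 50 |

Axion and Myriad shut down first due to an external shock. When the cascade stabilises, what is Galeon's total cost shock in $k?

10

Round 1 — Axion, Myriad shut down (initial).
  Helix: +40 → 40 < 90
  Ionix: +30 → 30 < 110
  Juno: +10 → 10 < 50
  Orbit: +30 → 30 < 110
  Prism: +80 → 80 ≥ 80
Round 2 — Prism shuts down.
  Galeon: +10 → 10 < 50
  Ionix: +20 → 50 < 110
  Orbit: +50 → 80 < 110
No further shutdowns.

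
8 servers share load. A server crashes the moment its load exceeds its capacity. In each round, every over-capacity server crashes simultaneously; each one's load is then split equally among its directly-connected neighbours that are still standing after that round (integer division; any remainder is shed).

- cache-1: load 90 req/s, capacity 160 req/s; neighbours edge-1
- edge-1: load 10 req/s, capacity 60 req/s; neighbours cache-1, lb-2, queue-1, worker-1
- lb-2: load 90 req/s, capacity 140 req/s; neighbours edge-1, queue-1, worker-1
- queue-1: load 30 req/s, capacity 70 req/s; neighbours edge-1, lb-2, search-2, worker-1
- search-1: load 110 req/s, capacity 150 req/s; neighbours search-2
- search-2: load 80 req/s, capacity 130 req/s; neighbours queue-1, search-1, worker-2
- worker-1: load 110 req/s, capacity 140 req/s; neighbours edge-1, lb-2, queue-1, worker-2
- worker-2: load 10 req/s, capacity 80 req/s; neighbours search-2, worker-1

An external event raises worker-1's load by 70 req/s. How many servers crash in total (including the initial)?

Round 1 — worker-1 at 180 > 140. worker-1 crashes.
  worker-1 sheds 180 req/s to edge-1, lb-2, queue-1, worker-2: 45 each.
    edge-1: 10+45 = 55 ≤ 60
    lb-2: 90+45 = 135 ≤ 140
    queue-1: 30+45 = 75 > 70
    worker-2: 10+45 = 55 ≤ 80
Round 2 — queue-1 crashes.
  queue-1 sheds 75 req/s to edge-1, lb-2, search-2: 25 each.
    edge-1: 55+25 = 80 > 60
    lb-2: 135+25 = 160 > 140
    search-2: 80+25 = 105 ≤ 130
Round 3 — edge-1, lb-2 crash.
  edge-1 sheds 80 req/s to cache-1: 80 each.
    cache-1: 90+80 = 170 > 160
  lb-2 sheds 160 req/s: no online neighbours, lost.
Round 4 — cache-1 crashes.
  cache-1 sheds 170 req/s: no online neighbours, lost.
No further crashes.

5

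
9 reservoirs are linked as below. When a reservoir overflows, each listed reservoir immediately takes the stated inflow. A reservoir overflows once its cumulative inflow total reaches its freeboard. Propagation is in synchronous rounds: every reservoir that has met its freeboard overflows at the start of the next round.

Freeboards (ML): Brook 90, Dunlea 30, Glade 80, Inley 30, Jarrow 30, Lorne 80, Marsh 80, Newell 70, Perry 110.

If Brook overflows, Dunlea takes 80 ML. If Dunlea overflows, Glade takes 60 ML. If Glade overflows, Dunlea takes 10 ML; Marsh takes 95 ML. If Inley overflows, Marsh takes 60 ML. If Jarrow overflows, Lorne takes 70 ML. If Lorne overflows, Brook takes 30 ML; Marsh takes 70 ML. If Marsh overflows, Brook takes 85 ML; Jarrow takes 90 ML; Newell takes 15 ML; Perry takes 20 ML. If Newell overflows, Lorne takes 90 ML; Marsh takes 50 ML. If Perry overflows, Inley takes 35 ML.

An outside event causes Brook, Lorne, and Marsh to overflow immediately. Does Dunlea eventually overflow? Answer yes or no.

Round 1 — Brook, Lorne, Marsh overflow (initial).
  Dunlea: +80 → 80 ≥ 30
  Jarrow: +90 → 90 ≥ 30
  Newell: +15 → 15 < 70
  Perry: +20 → 20 < 110
Round 2 — Dunlea, Jarrow overflow.
  Glade: +60 → 60 < 80
No further overflows.

yes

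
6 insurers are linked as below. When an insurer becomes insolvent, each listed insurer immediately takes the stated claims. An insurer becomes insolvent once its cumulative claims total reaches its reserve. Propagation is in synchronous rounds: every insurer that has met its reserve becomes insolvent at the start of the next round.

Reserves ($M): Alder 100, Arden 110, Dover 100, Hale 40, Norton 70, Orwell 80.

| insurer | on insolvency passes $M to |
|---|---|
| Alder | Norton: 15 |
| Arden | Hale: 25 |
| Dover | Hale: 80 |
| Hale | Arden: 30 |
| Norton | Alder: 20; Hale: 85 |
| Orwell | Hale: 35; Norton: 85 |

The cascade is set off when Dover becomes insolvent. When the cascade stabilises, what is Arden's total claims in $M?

30

Round 1 — Dover becomes insolvent (initial).
  Hale: +80 → 80 ≥ 40
Round 2 — Hale becomes insolvent.
  Arden: +30 → 30 < 110
No further insolvencies.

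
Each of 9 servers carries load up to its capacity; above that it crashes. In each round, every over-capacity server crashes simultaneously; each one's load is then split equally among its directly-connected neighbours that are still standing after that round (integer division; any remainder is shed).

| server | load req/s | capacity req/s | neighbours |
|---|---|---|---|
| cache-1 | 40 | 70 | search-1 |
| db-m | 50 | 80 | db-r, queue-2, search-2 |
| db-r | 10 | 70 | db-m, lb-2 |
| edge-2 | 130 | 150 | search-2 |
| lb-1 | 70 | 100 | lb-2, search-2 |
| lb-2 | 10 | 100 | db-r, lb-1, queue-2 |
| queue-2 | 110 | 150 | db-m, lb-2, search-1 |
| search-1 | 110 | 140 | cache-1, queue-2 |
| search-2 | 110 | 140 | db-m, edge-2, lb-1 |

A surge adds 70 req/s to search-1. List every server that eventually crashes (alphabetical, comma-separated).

Round 1 — search-1 at 180 > 140. search-1 crashes.
  search-1 sheds 180 req/s to cache-1, queue-2: 90 each.
    cache-1: 40+90 = 130 > 70
    queue-2: 110+90 = 200 > 150
Round 2 — cache-1, queue-2 crash.
  cache-1 sheds 130 req/s: no online neighbours, lost.
  queue-2 sheds 200 req/s to db-m, lb-2: 100 each.
    db-m: 50+100 = 150 > 80
    lb-2: 10+100 = 110 > 100
Round 3 — db-m, lb-2 crash.
  db-m sheds 150 req/s to db-r, search-2: 75 each.
    db-r: 10+75 = 85 > 70
    search-2: 110+75 = 185 > 140
  lb-2 sheds 110 req/s to db-r, lb-1: 55 each.
    db-r: 85+55 = 140 > 70
    lb-1: 70+55 = 125 > 100
Round 4 — db-r, lb-1, search-2 crash.
  db-r sheds 140 req/s: no online neighbours, lost.
  lb-1 sheds 125 req/s: no online neighbours, lost.
  search-2 sheds 185 req/s to edge-2: 185 each.
    edge-2: 130+185 = 315 > 150
Round 5 — edge-2 crashes.
  edge-2 sheds 315 req/s: no online neighbours, lost.
No further crashes.

cache-1, db-m, db-r, edge-2, lb-1, lb-2, queue-2, search-1, search-2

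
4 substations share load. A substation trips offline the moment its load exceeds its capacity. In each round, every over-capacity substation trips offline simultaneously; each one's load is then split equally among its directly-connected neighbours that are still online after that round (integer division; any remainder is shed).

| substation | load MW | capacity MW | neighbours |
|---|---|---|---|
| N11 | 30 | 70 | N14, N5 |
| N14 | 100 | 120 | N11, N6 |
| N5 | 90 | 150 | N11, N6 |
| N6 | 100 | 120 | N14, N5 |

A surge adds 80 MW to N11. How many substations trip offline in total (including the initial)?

Round 1 — N11 at 110 > 70. N11 trips offline.
  N11 sheds 110 MW to N14, N5: 55 each.
    N14: 100+55 = 155 > 120
    N5: 90+55 = 145 ≤ 150
Round 2 — N14 trips offline.
  N14 sheds 155 MW to N6: 155 each.
    N6: 100+155 = 255 > 120
Round 3 — N6 trips offline.
  N6 sheds 255 MW to N5: 255 each.
    N5: 145+255 = 400 > 150
Round 4 — N5 trips offline.
  N5 sheds 400 MW: no online neighbours, lost.
No further trips.

4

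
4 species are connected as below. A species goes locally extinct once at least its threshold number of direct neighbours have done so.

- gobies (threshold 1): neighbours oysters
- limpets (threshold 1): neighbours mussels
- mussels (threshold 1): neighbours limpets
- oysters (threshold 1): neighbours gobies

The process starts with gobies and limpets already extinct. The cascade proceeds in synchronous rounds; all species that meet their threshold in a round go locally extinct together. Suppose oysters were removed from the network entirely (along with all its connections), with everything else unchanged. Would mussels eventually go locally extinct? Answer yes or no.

yes

With oysters removed:
Round 1 — gobies, limpets go locally extinct (initial).
Round 2 — checking thresholds:
  mussels: 1 of 1 neighbours ≥ 1, goes locally extinct.
Round 3 — no new extinctions; cascade stops.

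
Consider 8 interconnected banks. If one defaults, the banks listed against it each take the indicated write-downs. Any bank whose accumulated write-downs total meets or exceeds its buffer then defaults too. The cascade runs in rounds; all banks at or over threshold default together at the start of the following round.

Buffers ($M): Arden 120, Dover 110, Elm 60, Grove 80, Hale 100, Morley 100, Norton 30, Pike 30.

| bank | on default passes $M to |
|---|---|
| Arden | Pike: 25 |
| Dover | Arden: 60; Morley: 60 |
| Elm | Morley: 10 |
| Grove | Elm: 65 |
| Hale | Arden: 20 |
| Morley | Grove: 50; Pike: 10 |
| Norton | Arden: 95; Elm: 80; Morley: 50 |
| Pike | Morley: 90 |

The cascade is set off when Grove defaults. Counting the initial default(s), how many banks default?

Round 1 — Grove defaults (initial).
  Elm: +65 → 65 ≥ 60
Round 2 — Elm defaults.
  Morley: +10 → 10 < 100
No further defaults.

2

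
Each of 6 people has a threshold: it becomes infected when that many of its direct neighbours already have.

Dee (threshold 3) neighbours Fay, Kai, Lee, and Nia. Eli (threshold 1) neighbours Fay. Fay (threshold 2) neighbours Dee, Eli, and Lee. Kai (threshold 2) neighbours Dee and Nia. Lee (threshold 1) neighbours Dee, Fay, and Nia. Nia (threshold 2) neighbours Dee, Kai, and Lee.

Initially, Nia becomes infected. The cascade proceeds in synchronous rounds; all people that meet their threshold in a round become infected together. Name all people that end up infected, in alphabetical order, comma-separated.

Lee, Nia

Round 1 — Nia becomes infected (initial).
Round 2 — checking thresholds:
  Dee: 1 of 4 neighbours < 3, below threshold.
  Kai: 1 of 2 neighbours < 2, below threshold.
  Lee: 1 of 3 neighbours ≥ 1, becomes infected.
Round 3 — no new infections; cascade stops.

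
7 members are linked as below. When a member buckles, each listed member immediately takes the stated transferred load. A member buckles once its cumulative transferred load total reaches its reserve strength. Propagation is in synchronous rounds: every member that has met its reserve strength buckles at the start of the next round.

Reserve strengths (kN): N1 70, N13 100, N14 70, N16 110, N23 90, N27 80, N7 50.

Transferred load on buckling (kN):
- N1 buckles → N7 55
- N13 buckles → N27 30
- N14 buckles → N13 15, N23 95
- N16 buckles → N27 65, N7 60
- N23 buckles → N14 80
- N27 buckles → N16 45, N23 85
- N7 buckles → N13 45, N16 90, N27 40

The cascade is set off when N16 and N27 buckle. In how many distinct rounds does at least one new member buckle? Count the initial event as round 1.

Round 1 — N16, N27 buckle (initial).
  N23: +85 → 85 < 90
  N7: +60 → 60 ≥ 50
Round 2 — N7 buckles.
  N13: +45 → 45 < 100
No further bucklings.

2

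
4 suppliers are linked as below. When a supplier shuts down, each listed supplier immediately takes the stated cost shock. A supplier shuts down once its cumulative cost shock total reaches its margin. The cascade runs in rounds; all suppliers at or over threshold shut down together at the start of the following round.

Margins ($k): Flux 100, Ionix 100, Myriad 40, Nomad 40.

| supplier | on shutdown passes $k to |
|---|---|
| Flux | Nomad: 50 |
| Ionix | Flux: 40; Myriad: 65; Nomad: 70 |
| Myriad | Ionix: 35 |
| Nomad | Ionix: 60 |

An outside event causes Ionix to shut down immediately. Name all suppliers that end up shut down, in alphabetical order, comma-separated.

Round 1 — Ionix shuts down (initial).
  Flux: +40 → 40 < 100
  Myriad: +65 → 65 ≥ 40
  Nomad: +70 → 70 ≥ 40
Round 2 — Myriad, Nomad shut down.
No further shutdowns.

Ionix, Myriad, Nomad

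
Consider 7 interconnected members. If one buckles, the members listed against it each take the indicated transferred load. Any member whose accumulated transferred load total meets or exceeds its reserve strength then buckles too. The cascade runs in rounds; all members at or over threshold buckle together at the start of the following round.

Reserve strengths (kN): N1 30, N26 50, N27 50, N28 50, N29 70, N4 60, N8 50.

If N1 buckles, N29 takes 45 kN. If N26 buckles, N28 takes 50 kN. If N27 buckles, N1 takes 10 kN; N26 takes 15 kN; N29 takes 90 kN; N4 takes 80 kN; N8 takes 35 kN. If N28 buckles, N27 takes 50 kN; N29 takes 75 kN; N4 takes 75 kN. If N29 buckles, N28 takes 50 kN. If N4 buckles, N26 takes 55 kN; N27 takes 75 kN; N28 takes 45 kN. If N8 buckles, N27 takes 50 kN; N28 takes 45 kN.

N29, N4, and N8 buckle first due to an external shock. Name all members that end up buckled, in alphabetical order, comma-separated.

Round 1 — N29, N4, N8 buckle (initial).
  N26: +55 → 55 ≥ 50
  N27: +75+50 → 125 ≥ 50
  N28: +50+45+45 → 140 ≥ 50
Round 2 — N26, N27, N28 buckle.
  N1: +10 → 10 < 30
No further bucklings.

N26, N27, N28, N29, N4, N8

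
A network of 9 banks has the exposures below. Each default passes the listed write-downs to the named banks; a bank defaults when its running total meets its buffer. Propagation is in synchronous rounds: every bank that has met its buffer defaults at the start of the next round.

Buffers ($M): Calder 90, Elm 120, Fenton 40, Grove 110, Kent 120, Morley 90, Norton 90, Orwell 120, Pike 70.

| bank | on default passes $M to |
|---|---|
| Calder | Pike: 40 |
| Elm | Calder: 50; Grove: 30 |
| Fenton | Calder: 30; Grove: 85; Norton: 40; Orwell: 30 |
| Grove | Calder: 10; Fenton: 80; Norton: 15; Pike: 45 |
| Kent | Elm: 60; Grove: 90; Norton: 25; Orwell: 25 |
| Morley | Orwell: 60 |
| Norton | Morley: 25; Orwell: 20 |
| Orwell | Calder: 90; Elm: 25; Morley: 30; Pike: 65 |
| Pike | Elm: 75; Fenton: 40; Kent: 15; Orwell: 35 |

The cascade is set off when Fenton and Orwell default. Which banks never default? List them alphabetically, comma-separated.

Elm, Grove, Kent, Morley, Norton

Round 1 — Fenton, Orwell default (initial).
  Calder: +30+90 → 120 ≥ 90
  Elm: +25 → 25 < 120
  Grove: +85 → 85 < 110
  Morley: +30 → 30 < 90
  Norton: +40 → 40 < 90
  Pike: +65 → 65 < 70
Round 2 — Calder defaults.
  Pike: +40 → 105 ≥ 70
Round 3 — Pike defaults.
  Elm: +75 → 100 < 120
  Kent: +15 → 15 < 120
No further defaults.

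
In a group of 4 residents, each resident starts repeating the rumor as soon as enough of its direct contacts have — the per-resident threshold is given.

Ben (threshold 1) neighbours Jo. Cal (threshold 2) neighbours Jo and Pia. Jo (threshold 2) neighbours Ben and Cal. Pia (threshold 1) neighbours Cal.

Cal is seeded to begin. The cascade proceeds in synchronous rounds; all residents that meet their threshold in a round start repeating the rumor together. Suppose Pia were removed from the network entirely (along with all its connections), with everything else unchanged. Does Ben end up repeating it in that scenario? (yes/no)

no

With Pia removed:
Round 1 — Cal starts repeating the rumor (initial).
Round 2 — no new spreads; cascade stops.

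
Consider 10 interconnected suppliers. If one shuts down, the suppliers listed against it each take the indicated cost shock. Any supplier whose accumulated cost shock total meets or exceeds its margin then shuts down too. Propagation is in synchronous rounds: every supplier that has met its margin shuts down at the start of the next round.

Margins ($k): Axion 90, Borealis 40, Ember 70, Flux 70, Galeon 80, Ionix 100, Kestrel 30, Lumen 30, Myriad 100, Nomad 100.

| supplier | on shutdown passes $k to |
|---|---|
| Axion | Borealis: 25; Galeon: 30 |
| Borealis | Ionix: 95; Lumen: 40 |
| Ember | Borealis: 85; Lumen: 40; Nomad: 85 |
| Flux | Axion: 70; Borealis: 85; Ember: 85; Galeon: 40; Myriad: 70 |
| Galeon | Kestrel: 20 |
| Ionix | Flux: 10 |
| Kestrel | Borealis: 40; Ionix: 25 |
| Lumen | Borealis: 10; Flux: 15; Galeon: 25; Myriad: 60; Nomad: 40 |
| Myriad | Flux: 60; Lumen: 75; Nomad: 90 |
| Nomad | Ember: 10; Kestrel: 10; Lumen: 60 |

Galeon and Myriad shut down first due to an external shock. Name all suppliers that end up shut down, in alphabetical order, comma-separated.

Round 1 — Galeon, Myriad shut down (initial).
  Flux: +60 → 60 < 70
  Kestrel: +20 → 20 < 30
  Lumen: +75 → 75 ≥ 30
  Nomad: +90 → 90 < 100
Round 2 — Lumen shuts down.
  Borealis: +10 → 10 < 40
  Flux: +15 → 75 ≥ 70
  Nomad: +40 → 130 ≥ 100
Round 3 — Flux, Nomad shut down.
  Axion: +70 → 70 < 90
  Borealis: +85 → 95 ≥ 40
  Ember: +85+10 → 95 ≥ 70
  Kestrel: +10 → 30 ≥ 30
Round 4 — Borealis, Ember, Kestrel shut down.
  Ionix: +95+25 → 120 ≥ 100
Round 5 — Ionix shuts down.
No further shutdowns.

Borealis, Ember, Flux, Galeon, Ionix, Kestrel, Lumen, Myriad, Nomad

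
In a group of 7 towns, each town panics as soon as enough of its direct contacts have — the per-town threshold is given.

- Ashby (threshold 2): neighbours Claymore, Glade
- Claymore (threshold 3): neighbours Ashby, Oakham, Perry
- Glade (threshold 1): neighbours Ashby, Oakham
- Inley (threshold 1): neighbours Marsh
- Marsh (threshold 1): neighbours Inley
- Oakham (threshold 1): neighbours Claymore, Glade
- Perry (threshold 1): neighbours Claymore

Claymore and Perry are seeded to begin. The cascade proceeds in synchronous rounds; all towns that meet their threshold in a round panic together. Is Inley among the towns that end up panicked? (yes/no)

no

Round 1 — Claymore, Perry panic (initial).
Round 2 — checking thresholds:
  Ashby: 1 of 2 neighbours < 2, below threshold.
  Oakham: 1 of 2 neighbours ≥ 1, panics.
Round 3 — checking thresholds:
  Ashby: 1 of 2 neighbours < 2, below threshold.
  Glade: 1 of 2 neighbours ≥ 1, panics.
Round 4 — checking thresholds:
  Ashby: 2 of 2 neighbours ≥ 2, panics.
Round 5 — no new panics; cascade stops.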